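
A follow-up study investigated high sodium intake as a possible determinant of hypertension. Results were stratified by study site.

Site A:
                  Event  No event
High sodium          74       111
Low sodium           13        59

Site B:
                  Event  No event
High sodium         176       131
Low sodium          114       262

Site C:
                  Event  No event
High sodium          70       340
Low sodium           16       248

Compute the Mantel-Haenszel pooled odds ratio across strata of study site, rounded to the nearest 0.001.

OR_MH = Σ(aᵢdᵢ/nᵢ) / Σ(bᵢcᵢ/nᵢ), where nᵢ is the stratum total.
Stratum 1 (Site A): n = 257; a·d/n = 74·59/257 = 16.9883; b·c/n = 111·13/257 = 5.6148
Stratum 2 (Site B): n = 683; a·d/n = 176·262/683 = 67.5139; b·c/n = 131·114/683 = 21.8653
Stratum 3 (Site C): n = 674; a·d/n = 70·248/674 = 25.7567; b·c/n = 340·16/674 = 8.0712
OR_MH = (16.9883 + 67.5139 + 25.7567) / (5.6148 + 21.8653 + 8.0712) = 110.2589 / 35.5513 = 3.10140

3.101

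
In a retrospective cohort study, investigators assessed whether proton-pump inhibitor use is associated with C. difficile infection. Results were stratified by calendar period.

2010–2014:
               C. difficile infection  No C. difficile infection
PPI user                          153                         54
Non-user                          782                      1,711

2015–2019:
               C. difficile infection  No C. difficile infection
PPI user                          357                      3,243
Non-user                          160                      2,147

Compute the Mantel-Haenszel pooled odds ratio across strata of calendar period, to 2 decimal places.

2.19

OR_MH = Σ(aᵢdᵢ/nᵢ) / Σ(bᵢcᵢ/nᵢ), where nᵢ is the stratum total.
Stratum 1 (2010–2014): n = 2700; a·d/n = 153·1711/2700 = 96.9567; b·c/n = 54·782/2700 = 15.6400
Stratum 2 (2015–2019): n = 5907; a·d/n = 357·2147/5907 = 129.7577; b·c/n = 3243·160/5907 = 87.8415
OR_MH = (96.9567 + 129.7577) / (15.6400 + 87.8415) = 226.7144 / 103.4815 = 2.19087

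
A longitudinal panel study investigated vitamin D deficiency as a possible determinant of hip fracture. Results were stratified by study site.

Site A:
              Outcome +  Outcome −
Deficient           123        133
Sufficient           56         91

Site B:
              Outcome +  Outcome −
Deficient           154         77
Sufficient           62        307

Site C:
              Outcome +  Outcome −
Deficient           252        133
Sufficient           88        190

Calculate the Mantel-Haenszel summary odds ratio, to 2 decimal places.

OR_MH = Σ(aᵢdᵢ/nᵢ) / Σ(bᵢcᵢ/nᵢ), where nᵢ is the stratum total.
Stratum 1 (Site A): n = 403; a·d/n = 123·91/403 = 27.7742; b·c/n = 133·56/403 = 18.4814
Stratum 2 (Site B): n = 600; a·d/n = 154·307/600 = 78.7967; b·c/n = 77·62/600 = 7.9567
Stratum 3 (Site C): n = 663; a·d/n = 252·190/663 = 72.2172; b·c/n = 133·88/663 = 17.6531
OR_MH = (27.7742 + 78.7967 + 72.2172) / (18.4814 + 7.9567 + 17.6531) = 178.7881 / 44.0911 = 4.05496

4.05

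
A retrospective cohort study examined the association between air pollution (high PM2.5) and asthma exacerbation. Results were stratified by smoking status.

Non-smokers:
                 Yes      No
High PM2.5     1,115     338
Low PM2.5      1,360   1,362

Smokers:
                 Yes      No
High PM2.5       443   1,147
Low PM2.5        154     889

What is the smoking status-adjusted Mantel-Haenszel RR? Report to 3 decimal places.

RR_MH = Σ(aᵢ·n₀ᵢ/nᵢ) / Σ(cᵢ·n₁ᵢ/nᵢ), with n₁ᵢ = aᵢ+bᵢ (exposed), n₀ᵢ = cᵢ+dᵢ (unexposed), nᵢ = n₁ᵢ+n₀ᵢ.
Stratum 1 (Non-smokers): n₁ = 1453, n₀ = 2722, n = 4175; a·n₀/n = 1115·2722/4175 = 726.9533; c·n₁/n = 1360·1453/4175 = 473.3126
Stratum 2 (Smokers): n₁ = 1590, n₀ = 1043, n = 2633; a·n₀/n = 443·1043/2633 = 175.4839; c·n₁/n = 154·1590/2633 = 92.9966
RR_MH = (726.9533 + 175.4839) / (473.3126 + 92.9966) = 902.4372 / 566.3092 = 1.59354

1.594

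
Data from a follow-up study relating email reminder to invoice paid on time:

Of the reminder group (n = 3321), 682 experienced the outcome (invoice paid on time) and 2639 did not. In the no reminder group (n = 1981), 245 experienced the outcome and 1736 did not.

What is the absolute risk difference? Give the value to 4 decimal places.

0.0817

From the description: a = 682, b = 2639, c = 245, d = 1736.
Risk in exposed = 682/3321 = 0.205360; risk in unexposed = 245/1981 = 0.123675.
Risk difference = 0.205360 − 0.123675 = 0.081685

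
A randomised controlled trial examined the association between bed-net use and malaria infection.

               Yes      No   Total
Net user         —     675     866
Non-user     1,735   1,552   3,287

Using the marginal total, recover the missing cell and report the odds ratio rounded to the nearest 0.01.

0.25

The missing cell is in the exposed row: 866 − 675 = 191.
So a = 191, b = 675, c = 1735, d = 1552.
OR = (a·d)/(b·c) = (191 × 1552) / (675 × 1735) = 296432 / 1171125 = 0.25312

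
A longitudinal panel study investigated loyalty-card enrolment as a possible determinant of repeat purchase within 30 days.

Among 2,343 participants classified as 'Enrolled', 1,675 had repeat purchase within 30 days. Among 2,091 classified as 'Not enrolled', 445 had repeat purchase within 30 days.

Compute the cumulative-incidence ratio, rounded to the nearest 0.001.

3.359

From the description: a = 1675, b = 668, c = 445, d = 1646.
Risk in exposed = 1675/2343 = 0.71490; risk in unexposed = 445/2091 = 0.21282.
RR = 0.71490 / 0.21282 = 3.35921
The risk among the exposed is 3.36 times that among the unexposed.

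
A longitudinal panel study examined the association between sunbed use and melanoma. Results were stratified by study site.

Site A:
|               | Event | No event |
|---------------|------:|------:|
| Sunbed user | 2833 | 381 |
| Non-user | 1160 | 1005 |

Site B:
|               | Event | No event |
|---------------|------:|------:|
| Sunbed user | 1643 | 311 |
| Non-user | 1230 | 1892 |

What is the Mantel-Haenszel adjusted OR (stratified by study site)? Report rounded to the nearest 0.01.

OR_MH = Σ(aᵢdᵢ/nᵢ) / Σ(bᵢcᵢ/nᵢ), where nᵢ is the stratum total.
Stratum 1 (Site A): n = 5379; a·d/n = 2833·1005/5379 = 529.3112; b·c/n = 381·1160/5379 = 82.1640
Stratum 2 (Site B): n = 5076; a·d/n = 1643·1892/5076 = 612.4027; b·c/n = 311·1230/5076 = 75.3605
OR_MH = (529.3112 + 612.4027) / (82.1640 + 75.3605) = 1141.7139 / 157.5245 = 7.24785

7.25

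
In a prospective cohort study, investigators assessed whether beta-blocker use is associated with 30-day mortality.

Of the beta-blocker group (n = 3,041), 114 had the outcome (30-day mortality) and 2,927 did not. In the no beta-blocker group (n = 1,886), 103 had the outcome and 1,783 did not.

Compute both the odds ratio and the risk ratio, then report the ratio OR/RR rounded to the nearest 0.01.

From the description: a = 114, b = 2927, c = 103, d = 1783.
OR = (114·1783)/(2927·103) = 203262/301481 = 0.67421
Risk in exposed = 114/3041 = 0.03749; risk in unexposed = 103/1886 = 0.05461; RR = 0.68642
OR/RR = 0.67421 / 0.68642 = 0.98221
The outcome is rare in both groups, so OR ≈ RR (ratio near 1).

0.98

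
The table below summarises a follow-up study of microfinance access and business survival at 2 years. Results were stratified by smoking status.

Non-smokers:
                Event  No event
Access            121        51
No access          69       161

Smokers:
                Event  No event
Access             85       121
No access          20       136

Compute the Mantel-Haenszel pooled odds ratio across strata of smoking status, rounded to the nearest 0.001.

5.207

OR_MH = Σ(aᵢdᵢ/nᵢ) / Σ(bᵢcᵢ/nᵢ), where nᵢ is the stratum total.
Stratum 1 (Non-smokers): n = 402; a·d/n = 121·161/402 = 48.4602; b·c/n = 51·69/402 = 8.7537
Stratum 2 (Smokers): n = 362; a·d/n = 85·136/362 = 31.9337; b·c/n = 121·20/362 = 6.6851
OR_MH = (48.4602 + 31.9337) / (8.7537 + 6.6851) = 80.3939 / 15.4388 = 5.20726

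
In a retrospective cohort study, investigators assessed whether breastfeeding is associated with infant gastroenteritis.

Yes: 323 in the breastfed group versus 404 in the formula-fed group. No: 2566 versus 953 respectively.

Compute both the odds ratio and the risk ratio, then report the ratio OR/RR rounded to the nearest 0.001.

From the description: a = 323, b = 2566, c = 404, d = 953.
OR = (323·953)/(2566·404) = 307819/1036664 = 0.29693
Risk in exposed = 323/2889 = 0.11180; risk in unexposed = 404/1357 = 0.29772; RR = 0.37554
OR/RR = 0.29693 / 0.37554 = 0.79069
The outcome is not rare, so the OR lies further from 1 than the RR.

0.791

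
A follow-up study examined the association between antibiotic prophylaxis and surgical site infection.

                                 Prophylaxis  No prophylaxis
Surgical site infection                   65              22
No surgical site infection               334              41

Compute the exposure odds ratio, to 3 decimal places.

0.363

Reading the table with exposure as columns: a = 65 (Prophylaxis, case), b = 334 (Prophylaxis, non-case), c = 22 (No prophylaxis, case), d = 41.
OR = (a·d)/(b·c) = (65 × 41) / (334 × 22) = 2665 / 7348 = 0.36268
Exposure is associated with lower odds of surgical site infection (OR = 0.36 < 1).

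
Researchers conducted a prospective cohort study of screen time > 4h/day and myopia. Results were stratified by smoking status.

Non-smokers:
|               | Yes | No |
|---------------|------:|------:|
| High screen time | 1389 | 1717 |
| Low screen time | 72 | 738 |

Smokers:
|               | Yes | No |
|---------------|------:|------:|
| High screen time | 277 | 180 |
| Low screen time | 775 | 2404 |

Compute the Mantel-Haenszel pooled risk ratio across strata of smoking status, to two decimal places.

3.43

RR_MH = Σ(aᵢ·n₀ᵢ/nᵢ) / Σ(cᵢ·n₁ᵢ/nᵢ), with n₁ᵢ = aᵢ+bᵢ (exposed), n₀ᵢ = cᵢ+dᵢ (unexposed), nᵢ = n₁ᵢ+n₀ᵢ.
Stratum 1 (Non-smokers): n₁ = 3106, n₀ = 810, n = 3916; a·n₀/n = 1389·810/3916 = 287.3059; c·n₁/n = 72·3106/3916 = 57.1073
Stratum 2 (Smokers): n₁ = 457, n₀ = 3179, n = 3636; a·n₀/n = 277·3179/3636 = 242.1845; c·n₁/n = 775·457/3636 = 97.4079
RR_MH = (287.3059 + 242.1845) / (57.1073 + 97.4079) = 529.4905 / 154.5151 = 3.42679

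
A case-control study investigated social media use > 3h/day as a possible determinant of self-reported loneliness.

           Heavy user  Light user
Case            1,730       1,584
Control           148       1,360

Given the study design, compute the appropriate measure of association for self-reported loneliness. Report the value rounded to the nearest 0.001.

Reading the table with exposure as columns: a = 1730 (Heavy user, case), b = 148 (Heavy user, non-case), c = 1584 (Light user, case), d = 1360.
This is a case-control study: participants were sampled on outcome status, so risks in the source population cannot be estimated directly — relative risk is not valid here. The odds ratio is the appropriate measure.
OR = (a·d)/(b·c) = (1730 × 1360) / (148 × 1584) = 2352800 / 234432 = 10.03617

10.036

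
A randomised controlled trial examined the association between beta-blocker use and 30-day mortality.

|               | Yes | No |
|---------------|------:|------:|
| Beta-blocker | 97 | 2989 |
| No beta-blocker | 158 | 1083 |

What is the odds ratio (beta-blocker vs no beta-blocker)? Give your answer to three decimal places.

Cells: a = 97, b = 2989, c = 158, d = 1083.
OR = (a·d)/(b·c) = (97 × 1083) / (2989 × 158) = 105051 / 472262 = 0.22244
Exposure is associated with lower odds of 30-day mortality (OR = 0.22 < 1).

0.222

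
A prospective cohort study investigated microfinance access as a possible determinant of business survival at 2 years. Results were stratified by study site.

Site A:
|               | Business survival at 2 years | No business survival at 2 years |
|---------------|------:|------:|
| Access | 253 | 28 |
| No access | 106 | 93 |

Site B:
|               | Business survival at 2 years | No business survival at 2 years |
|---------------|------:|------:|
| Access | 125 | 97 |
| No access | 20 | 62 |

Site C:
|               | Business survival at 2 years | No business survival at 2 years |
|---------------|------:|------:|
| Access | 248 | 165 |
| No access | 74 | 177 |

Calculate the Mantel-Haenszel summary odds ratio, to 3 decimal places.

4.543

OR_MH = Σ(aᵢdᵢ/nᵢ) / Σ(bᵢcᵢ/nᵢ), where nᵢ is the stratum total.
Stratum 1 (Site A): n = 480; a·d/n = 253·93/480 = 49.0187; b·c/n = 28·106/480 = 6.1833
Stratum 2 (Site B): n = 304; a·d/n = 125·62/304 = 25.4934; b·c/n = 97·20/304 = 6.3816
Stratum 3 (Site C): n = 664; a·d/n = 248·177/664 = 66.1084; b·c/n = 165·74/664 = 18.3886
OR_MH = (49.0187 + 25.4934 + 66.1084) / (6.1833 + 6.3816 + 18.3886) = 140.6206 / 30.9535 = 4.54297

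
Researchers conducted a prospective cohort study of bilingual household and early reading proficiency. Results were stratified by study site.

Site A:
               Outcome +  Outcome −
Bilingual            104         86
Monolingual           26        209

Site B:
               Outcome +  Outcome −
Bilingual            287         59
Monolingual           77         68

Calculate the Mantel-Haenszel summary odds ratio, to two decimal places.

OR_MH = Σ(aᵢdᵢ/nᵢ) / Σ(bᵢcᵢ/nᵢ), where nᵢ is the stratum total.
Stratum 1 (Site A): n = 425; a·d/n = 104·209/425 = 51.1435; b·c/n = 86·26/425 = 5.2612
Stratum 2 (Site B): n = 491; a·d/n = 287·68/491 = 39.7475; b·c/n = 59·77/491 = 9.2525
OR_MH = (51.1435 + 39.7475) / (5.2612 + 9.2525) = 90.8910 / 14.5137 = 6.26242

6.26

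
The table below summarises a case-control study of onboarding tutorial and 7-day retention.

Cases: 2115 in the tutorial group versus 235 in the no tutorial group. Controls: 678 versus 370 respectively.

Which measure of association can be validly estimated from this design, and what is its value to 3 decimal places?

From the description: a = 2115, b = 678, c = 235, d = 370.
This is a case-control study: participants were sampled on outcome status, so risks in the source population cannot be estimated directly — relative risk is not valid here. The odds ratio is the appropriate measure.
OR = (a·d)/(b·c) = (2115 × 370) / (678 × 235) = 782550 / 159330 = 4.91150

4.912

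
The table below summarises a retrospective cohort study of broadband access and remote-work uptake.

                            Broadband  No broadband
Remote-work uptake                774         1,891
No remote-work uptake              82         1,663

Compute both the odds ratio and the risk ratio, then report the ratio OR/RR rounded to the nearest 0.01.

4.88

Reading the table with exposure as columns: a = 774 (Broadband, case), b = 82 (Broadband, non-case), c = 1891 (No broadband, case), d = 1663.
OR = (774·1663)/(82·1891) = 1287162/155062 = 8.30095
Risk in exposed = 774/856 = 0.90421; risk in unexposed = 1891/3554 = 0.53208; RR = 1.69939
OR/RR = 8.30095 / 1.69939 = 4.88466
The outcome is not rare, so the OR lies further from 1 than the RR.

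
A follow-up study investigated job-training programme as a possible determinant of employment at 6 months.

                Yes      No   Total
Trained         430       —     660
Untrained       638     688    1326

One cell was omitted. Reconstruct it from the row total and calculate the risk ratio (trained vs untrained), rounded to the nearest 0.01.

1.35

The missing cell is in the exposed row: 660 − 430 = 230.
So a = 430, b = 230, c = 638, d = 688.
RR = [a/(a+b)] / [c/(c+d)] = (430/660) / (638/1326) = 0.65152/0.48115 = 1.35409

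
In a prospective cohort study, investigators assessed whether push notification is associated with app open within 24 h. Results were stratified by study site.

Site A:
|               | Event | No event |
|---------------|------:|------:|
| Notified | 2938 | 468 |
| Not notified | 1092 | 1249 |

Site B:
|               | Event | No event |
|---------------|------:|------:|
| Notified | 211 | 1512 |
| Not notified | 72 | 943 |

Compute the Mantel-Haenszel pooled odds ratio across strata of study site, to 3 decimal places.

5.527

OR_MH = Σ(aᵢdᵢ/nᵢ) / Σ(bᵢcᵢ/nᵢ), where nᵢ is the stratum total.
Stratum 1 (Site A): n = 5747; a·d/n = 2938·1249/5747 = 638.5178; b·c/n = 468·1092/5747 = 88.9257
Stratum 2 (Site B): n = 2738; a·d/n = 211·943/2738 = 72.6709; b·c/n = 1512·72/2738 = 39.7604
OR_MH = (638.5178 + 72.6709) / (88.9257 + 39.7604) = 711.1888 / 128.6861 = 5.52654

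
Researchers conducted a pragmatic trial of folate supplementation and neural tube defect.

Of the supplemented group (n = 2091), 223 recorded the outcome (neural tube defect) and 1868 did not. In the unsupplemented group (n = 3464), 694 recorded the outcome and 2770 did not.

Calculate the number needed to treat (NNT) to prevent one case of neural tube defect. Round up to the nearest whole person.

Risk in treated group = 223/2091 = 0.10665; risk in control = 694/3464 = 0.20035.
Absolute risk reduction = 0.20035 − 0.10665 = 0.09370
NNT = 1 / ARR = 1 / 0.09370 = 10.672 → round up → 11

11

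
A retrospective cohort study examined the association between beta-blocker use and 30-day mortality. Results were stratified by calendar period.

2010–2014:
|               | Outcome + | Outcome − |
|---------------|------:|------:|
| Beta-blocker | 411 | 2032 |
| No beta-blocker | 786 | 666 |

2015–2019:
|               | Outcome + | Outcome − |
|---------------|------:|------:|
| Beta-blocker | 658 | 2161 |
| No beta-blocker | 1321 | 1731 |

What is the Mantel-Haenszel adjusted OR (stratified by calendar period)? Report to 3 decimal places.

OR_MH = Σ(aᵢdᵢ/nᵢ) / Σ(bᵢcᵢ/nᵢ), where nᵢ is the stratum total.
Stratum 1 (2010–2014): n = 3895; a·d/n = 411·666/3895 = 70.2763; b·c/n = 2032·786/3895 = 410.0519
Stratum 2 (2015–2019): n = 5871; a·d/n = 658·1731/5871 = 194.0041; b·c/n = 2161·1321/5871 = 486.2342
OR_MH = (70.2763 + 194.0041) / (410.0519 + 486.2342) = 264.2803 / 896.2861 = 0.29486

0.295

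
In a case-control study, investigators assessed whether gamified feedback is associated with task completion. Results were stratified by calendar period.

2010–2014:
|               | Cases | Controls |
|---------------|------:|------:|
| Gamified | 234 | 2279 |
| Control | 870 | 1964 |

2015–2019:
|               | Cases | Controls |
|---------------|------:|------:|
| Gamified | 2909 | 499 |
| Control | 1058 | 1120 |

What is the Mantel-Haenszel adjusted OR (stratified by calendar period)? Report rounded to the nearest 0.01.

1.44

OR_MH = Σ(aᵢdᵢ/nᵢ) / Σ(bᵢcᵢ/nᵢ), where nᵢ is the stratum total.
Stratum 1 (2010–2014): n = 5347; a·d/n = 234·1964/5347 = 85.9503; b·c/n = 2279·870/5347 = 370.8117
Stratum 2 (2015–2019): n = 5586; a·d/n = 2909·1120/5586 = 583.2581; b·c/n = 499·1058/5586 = 94.5116
OR_MH = (85.9503 + 583.2581) / (370.8117 + 94.5116) = 669.2084 / 465.3233 = 1.43816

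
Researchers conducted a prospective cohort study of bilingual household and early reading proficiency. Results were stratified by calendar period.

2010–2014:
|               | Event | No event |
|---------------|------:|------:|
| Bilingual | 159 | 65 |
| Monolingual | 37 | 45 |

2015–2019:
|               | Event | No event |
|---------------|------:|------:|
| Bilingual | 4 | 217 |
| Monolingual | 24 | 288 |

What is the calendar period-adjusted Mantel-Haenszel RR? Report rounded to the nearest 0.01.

RR_MH = Σ(aᵢ·n₀ᵢ/nᵢ) / Σ(cᵢ·n₁ᵢ/nᵢ), with n₁ᵢ = aᵢ+bᵢ (exposed), n₀ᵢ = cᵢ+dᵢ (unexposed), nᵢ = n₁ᵢ+n₀ᵢ.
Stratum 1 (2010–2014): n₁ = 224, n₀ = 82, n = 306; a·n₀/n = 159·82/306 = 42.6078; c·n₁/n = 37·224/306 = 27.0850
Stratum 2 (2015–2019): n₁ = 221, n₀ = 312, n = 533; a·n₀/n = 4·312/533 = 2.3415; c·n₁/n = 24·221/533 = 9.9512
RR_MH = (42.6078 + 2.3415) / (27.0850 + 9.9512) = 44.9493 / 37.0362 = 1.21366

1.21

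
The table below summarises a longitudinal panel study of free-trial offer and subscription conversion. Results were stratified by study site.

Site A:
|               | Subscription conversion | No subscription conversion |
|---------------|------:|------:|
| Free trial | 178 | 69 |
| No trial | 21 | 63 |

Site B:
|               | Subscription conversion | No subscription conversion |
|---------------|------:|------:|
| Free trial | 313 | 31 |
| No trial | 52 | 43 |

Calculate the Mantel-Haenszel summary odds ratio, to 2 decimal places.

8.02

OR_MH = Σ(aᵢdᵢ/nᵢ) / Σ(bᵢcᵢ/nᵢ), where nᵢ is the stratum total.
Stratum 1 (Site A): n = 331; a·d/n = 178·63/331 = 33.8792; b·c/n = 69·21/331 = 4.3776
Stratum 2 (Site B): n = 439; a·d/n = 313·43/439 = 30.6583; b·c/n = 31·52/439 = 3.6720
OR_MH = (33.8792 + 30.6583) / (4.3776 + 3.6720) = 64.5375 / 8.0496 = 8.01745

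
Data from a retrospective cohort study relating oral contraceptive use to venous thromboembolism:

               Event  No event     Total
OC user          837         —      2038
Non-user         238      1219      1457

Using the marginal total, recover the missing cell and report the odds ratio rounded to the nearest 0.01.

3.57

The missing cell is in the exposed row: 2038 − 837 = 1201.
So a = 837, b = 1201, c = 238, d = 1219.
OR = (a·d)/(b·c) = (837 × 1219) / (1201 × 238) = 1020303 / 285838 = 3.56951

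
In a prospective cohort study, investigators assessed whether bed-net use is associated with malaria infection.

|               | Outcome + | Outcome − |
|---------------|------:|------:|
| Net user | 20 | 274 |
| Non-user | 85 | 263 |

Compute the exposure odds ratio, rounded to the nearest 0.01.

Cells: a = 20, b = 274, c = 85, d = 263.
OR = (a·d)/(b·c) = (20 × 263) / (274 × 85) = 5260 / 23290 = 0.22585
Exposure is associated with lower odds of malaria infection (OR = 0.23 < 1).

0.23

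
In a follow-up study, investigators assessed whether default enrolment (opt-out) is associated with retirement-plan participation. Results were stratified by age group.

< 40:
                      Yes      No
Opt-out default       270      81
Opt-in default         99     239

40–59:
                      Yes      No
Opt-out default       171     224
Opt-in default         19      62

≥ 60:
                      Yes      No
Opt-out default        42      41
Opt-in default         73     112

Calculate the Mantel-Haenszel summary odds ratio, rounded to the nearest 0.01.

4.20

OR_MH = Σ(aᵢdᵢ/nᵢ) / Σ(bᵢcᵢ/nᵢ), where nᵢ is the stratum total.
Stratum 1 (< 40): n = 689; a·d/n = 270·239/689 = 93.6575; b·c/n = 81·99/689 = 11.6386
Stratum 2 (40–59): n = 476; a·d/n = 171·62/476 = 22.2731; b·c/n = 224·19/476 = 8.9412
Stratum 3 (≥ 60): n = 268; a·d/n = 42·112/268 = 17.5522; b·c/n = 41·73/268 = 11.1679
OR_MH = (93.6575 + 22.2731 + 17.5522) / (11.6386 + 8.9412 + 11.1679) = 133.4828 / 31.7477 = 4.20449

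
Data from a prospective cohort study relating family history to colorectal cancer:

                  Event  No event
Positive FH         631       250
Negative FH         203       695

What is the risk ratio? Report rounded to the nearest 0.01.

3.17

Cells: a = 631, b = 250, c = 203, d = 695.
Risk in exposed = 631/881 = 0.71623; risk in unexposed = 203/898 = 0.22606.
RR = 0.71623 / 0.22606 = 3.16835
The risk among the exposed is 3.17 times that among the unexposed.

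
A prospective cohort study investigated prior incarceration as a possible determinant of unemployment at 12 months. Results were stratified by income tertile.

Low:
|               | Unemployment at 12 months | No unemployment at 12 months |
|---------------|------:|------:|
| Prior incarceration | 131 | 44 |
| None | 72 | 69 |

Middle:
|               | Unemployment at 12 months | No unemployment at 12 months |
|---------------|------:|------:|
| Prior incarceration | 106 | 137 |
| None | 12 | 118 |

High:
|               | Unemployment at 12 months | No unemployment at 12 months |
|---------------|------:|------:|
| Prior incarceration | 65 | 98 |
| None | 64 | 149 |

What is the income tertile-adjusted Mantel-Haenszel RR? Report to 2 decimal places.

1.75

RR_MH = Σ(aᵢ·n₀ᵢ/nᵢ) / Σ(cᵢ·n₁ᵢ/nᵢ), with n₁ᵢ = aᵢ+bᵢ (exposed), n₀ᵢ = cᵢ+dᵢ (unexposed), nᵢ = n₁ᵢ+n₀ᵢ.
Stratum 1 (Low): n₁ = 175, n₀ = 141, n = 316; a·n₀/n = 131·141/316 = 58.4525; c·n₁/n = 72·175/316 = 39.8734
Stratum 2 (Middle): n₁ = 243, n₀ = 130, n = 373; a·n₀/n = 106·130/373 = 36.9437; c·n₁/n = 12·243/373 = 7.8177
Stratum 3 (High): n₁ = 163, n₀ = 213, n = 376; a·n₀/n = 65·213/376 = 36.8218; c·n₁/n = 64·163/376 = 27.7447
RR_MH = (58.4525 + 36.9437 + 36.8218) / (39.8734 + 7.8177 + 27.7447) = 132.2180 / 75.4358 = 1.75272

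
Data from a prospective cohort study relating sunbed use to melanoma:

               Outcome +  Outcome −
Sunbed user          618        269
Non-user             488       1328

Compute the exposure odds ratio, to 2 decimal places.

Cells: a = 618, b = 269, c = 488, d = 1328.
OR = (a·d)/(b·c) = (618 × 1328) / (269 × 488) = 820704 / 131272 = 6.25193
The odds of melanoma are about 6.25 times as high in the sunbed user group.

6.25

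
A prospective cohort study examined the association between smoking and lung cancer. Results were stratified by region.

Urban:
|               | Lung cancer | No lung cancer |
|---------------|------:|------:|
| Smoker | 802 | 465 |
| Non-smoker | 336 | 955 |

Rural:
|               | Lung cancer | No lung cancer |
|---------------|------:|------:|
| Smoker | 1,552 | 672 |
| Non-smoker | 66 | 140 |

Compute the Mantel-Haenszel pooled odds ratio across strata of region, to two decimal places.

OR_MH = Σ(aᵢdᵢ/nᵢ) / Σ(bᵢcᵢ/nᵢ), where nᵢ is the stratum total.
Stratum 1 (Urban): n = 2558; a·d/n = 802·955/2558 = 299.4175; b·c/n = 465·336/2558 = 61.0790
Stratum 2 (Rural): n = 2430; a·d/n = 1552·140/2430 = 89.4156; b·c/n = 672·66/2430 = 18.2519
OR_MH = (299.4175 + 89.4156) / (61.0790 + 18.2519) = 388.8332 / 79.3308 = 4.90141

4.90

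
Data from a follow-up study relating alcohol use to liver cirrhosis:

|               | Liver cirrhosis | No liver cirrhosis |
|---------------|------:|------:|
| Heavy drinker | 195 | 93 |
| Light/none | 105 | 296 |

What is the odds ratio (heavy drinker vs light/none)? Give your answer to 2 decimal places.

Cells: a = 195, b = 93, c = 105, d = 296.
OR = (a·d)/(b·c) = (195 × 296) / (93 × 105) = 57720 / 9765 = 5.91091
The odds of liver cirrhosis are about 5.91 times as high in the heavy drinker group.

5.91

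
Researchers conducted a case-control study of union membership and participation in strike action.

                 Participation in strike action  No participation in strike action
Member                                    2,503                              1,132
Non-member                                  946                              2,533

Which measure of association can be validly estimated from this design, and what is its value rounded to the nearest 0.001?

5.921

Cells: a = 2503, b = 1132, c = 946, d = 2533.
This is a case-control study: participants were sampled on outcome status, so risks in the source population cannot be estimated directly — relative risk is not valid here. The odds ratio is the appropriate measure.
OR = (a·d)/(b·c) = (2503 × 2533) / (1132 × 946) = 6340099 / 1070872 = 5.92050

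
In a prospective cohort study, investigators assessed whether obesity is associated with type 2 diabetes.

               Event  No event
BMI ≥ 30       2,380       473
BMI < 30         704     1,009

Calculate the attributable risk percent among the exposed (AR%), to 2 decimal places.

Cells: a = 2380, b = 473, c = 704, d = 1009.
Risk in exposed = 2380/2853 = 0.83421; risk in unexposed = 704/1713 = 0.41097.
RR = 0.83421/0.41097 = 2.02983
AR% = (RR − 1)/RR × 100 = (2.02983 − 1)/2.02983 × 100 = 50.7348%

50.73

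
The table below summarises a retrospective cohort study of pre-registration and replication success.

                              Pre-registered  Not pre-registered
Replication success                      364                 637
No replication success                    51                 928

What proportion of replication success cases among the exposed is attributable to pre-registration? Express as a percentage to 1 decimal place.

Reading the table with exposure as columns: a = 364 (Pre-registered, case), b = 51 (Pre-registered, non-case), c = 637 (Not pre-registered, case), d = 928.
Risk in exposed = 364/415 = 0.87711; risk in unexposed = 637/1565 = 0.40703.
RR = 0.87711/0.40703 = 2.15491
AR% = (RR − 1)/RR × 100 = (2.15491 − 1)/2.15491 × 100 = 53.5942%

53.6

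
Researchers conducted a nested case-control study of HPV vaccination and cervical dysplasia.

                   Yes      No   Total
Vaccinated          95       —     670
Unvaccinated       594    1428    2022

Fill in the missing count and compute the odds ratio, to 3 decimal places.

The missing cell is in the exposed row: 670 − 95 = 575.
So a = 95, b = 575, c = 594, d = 1428.
OR = (a·d)/(b·c) = (95 × 1428) / (575 × 594) = 135660 / 341550 = 0.39719

0.397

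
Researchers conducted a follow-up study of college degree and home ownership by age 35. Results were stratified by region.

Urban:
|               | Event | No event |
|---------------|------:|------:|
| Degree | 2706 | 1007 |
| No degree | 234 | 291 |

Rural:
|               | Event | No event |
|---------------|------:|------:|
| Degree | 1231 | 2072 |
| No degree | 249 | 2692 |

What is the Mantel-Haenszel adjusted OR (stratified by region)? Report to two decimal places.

OR_MH = Σ(aᵢdᵢ/nᵢ) / Σ(bᵢcᵢ/nᵢ), where nᵢ is the stratum total.
Stratum 1 (Urban): n = 4238; a·d/n = 2706·291/4238 = 185.8060; b·c/n = 1007·234/4238 = 55.6012
Stratum 2 (Rural): n = 6244; a·d/n = 1231·2692/6244 = 530.7258; b·c/n = 2072·249/6244 = 82.6278
OR_MH = (185.8060 + 530.7258) / (55.6012 + 82.6278) = 716.5319 / 138.2290 = 5.18366

5.18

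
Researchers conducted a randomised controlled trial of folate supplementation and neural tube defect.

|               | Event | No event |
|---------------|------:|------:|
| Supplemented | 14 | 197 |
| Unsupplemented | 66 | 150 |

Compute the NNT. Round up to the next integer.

Risk in treated group = 14/211 = 0.06635; risk in control = 66/216 = 0.30556.
Absolute risk reduction = 0.30556 − 0.06635 = 0.23920
NNT = 1 / ARR = 1 / 0.23920 = 4.181 → round up → 5

5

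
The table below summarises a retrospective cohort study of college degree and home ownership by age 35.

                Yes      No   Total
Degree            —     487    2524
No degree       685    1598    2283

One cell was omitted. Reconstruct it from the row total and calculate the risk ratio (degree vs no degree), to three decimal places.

The missing cell is in the exposed row: 2524 − 487 = 2037.
So a = 2037, b = 487, c = 685, d = 1598.
RR = [a/(a+b)] / [c/(c+d)] = (2037/2524) / (685/2283) = 0.80705/0.30004 = 2.68978

2.690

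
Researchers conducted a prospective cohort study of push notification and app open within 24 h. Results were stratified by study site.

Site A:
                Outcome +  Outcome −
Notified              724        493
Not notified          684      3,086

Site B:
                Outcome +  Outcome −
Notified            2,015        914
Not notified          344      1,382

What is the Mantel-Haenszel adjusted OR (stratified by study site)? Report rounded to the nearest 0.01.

OR_MH = Σ(aᵢdᵢ/nᵢ) / Σ(bᵢcᵢ/nᵢ), where nᵢ is the stratum total.
Stratum 1 (Site A): n = 4987; a·d/n = 724·3086/4987 = 448.0176; b·c/n = 493·684/4987 = 67.6182
Stratum 2 (Site B): n = 4655; a·d/n = 2015·1382/4655 = 598.2234; b·c/n = 914·344/4655 = 67.5437
OR_MH = (448.0176 + 598.2234) / (67.6182 + 67.5437) = 1046.2411 / 135.1619 = 7.74065

7.74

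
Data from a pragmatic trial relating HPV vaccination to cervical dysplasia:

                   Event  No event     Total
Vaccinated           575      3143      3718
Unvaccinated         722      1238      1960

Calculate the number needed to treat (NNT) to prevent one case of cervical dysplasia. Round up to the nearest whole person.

Risk in treated group = 575/3718 = 0.15465; risk in control = 722/1960 = 0.36837.
Absolute risk reduction = 0.36837 − 0.15465 = 0.21371
NNT = 1 / ARR = 1 / 0.21371 = 4.679 → round up → 5

5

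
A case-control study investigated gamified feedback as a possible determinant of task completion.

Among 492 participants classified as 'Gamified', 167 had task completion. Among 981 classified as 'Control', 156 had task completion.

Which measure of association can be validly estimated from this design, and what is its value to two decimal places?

From the description: a = 167, b = 325, c = 156, d = 825.
This is a case-control study: participants were sampled on outcome status, so risks in the source population cannot be estimated directly — relative risk is not valid here. The odds ratio is the appropriate measure.
OR = (a·d)/(b·c) = (167 × 825) / (325 × 156) = 137775 / 50700 = 2.71746

2.72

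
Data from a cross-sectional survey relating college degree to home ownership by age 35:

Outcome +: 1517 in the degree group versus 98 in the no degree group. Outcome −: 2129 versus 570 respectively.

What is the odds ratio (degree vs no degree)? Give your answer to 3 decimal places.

From the description: a = 1517, b = 2129, c = 98, d = 570.
OR = (a·d)/(b·c) = (1517 × 570) / (2129 × 98) = 864690 / 208642 = 4.14437
The odds of home ownership by age 35 are about 4.14 times as high in the degree group.

4.144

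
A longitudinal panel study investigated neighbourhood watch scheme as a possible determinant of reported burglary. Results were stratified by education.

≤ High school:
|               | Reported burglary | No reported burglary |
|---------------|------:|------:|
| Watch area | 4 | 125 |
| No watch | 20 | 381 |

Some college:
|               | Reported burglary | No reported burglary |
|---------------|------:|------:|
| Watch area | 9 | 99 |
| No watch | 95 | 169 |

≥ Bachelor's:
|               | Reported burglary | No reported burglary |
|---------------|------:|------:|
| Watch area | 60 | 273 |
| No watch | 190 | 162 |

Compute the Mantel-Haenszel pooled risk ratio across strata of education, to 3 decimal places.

RR_MH = Σ(aᵢ·n₀ᵢ/nᵢ) / Σ(cᵢ·n₁ᵢ/nᵢ), with n₁ᵢ = aᵢ+bᵢ (exposed), n₀ᵢ = cᵢ+dᵢ (unexposed), nᵢ = n₁ᵢ+n₀ᵢ.
Stratum 1 (≤ High school): n₁ = 129, n₀ = 401, n = 530; a·n₀/n = 4·401/530 = 3.0264; c·n₁/n = 20·129/530 = 4.8679
Stratum 2 (Some college): n₁ = 108, n₀ = 264, n = 372; a·n₀/n = 9·264/372 = 6.3871; c·n₁/n = 95·108/372 = 27.5806
Stratum 3 (≥ Bachelor's): n₁ = 333, n₀ = 352, n = 685; a·n₀/n = 60·352/685 = 30.8321; c·n₁/n = 190·333/685 = 92.3650
RR_MH = (3.0264 + 6.3871 + 30.8321) / (4.8679 + 27.5806 + 92.3650) = 40.2456 / 124.8135 = 0.32245

0.322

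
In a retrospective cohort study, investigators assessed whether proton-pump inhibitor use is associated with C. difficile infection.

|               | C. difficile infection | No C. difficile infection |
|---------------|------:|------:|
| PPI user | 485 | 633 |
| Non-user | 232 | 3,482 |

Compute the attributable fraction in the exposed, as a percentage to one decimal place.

85.6

Cells: a = 485, b = 633, c = 232, d = 3482.
Risk in exposed = 485/1118 = 0.43381; risk in unexposed = 232/3714 = 0.06247.
RR = 0.43381/0.06247 = 6.94471
AR% = (RR − 1)/RR × 100 = (6.94471 − 1)/6.94471 × 100 = 85.6005%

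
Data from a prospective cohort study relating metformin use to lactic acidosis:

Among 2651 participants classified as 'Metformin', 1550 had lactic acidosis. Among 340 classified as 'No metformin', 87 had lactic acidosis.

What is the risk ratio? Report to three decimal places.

2.285

From the description: a = 1550, b = 1101, c = 87, d = 253.
Risk in exposed = 1550/2651 = 0.58469; risk in unexposed = 87/340 = 0.25588.
RR = 0.58469 / 0.25588 = 2.28498
The risk among the exposed is 2.28 times that among the unexposed.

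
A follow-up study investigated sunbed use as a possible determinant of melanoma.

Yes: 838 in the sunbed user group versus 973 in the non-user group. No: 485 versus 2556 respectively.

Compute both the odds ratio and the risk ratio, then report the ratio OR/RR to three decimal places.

From the description: a = 838, b = 485, c = 973, d = 2556.
OR = (838·2556)/(485·973) = 2141928/471905 = 4.53890
Risk in exposed = 838/1323 = 0.63341; risk in unexposed = 973/3529 = 0.27572; RR = 2.29733
OR/RR = 4.53890 / 2.29733 = 1.97573
The outcome is not rare, so the OR lies further from 1 than the RR.

1.976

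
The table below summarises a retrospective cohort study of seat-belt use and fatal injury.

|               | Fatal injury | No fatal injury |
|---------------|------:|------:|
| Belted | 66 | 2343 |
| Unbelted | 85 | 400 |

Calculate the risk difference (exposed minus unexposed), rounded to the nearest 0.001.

-0.148

Cells: a = 66, b = 2343, c = 85, d = 400.
Risk in exposed = 66/2409 = 0.027397; risk in unexposed = 85/485 = 0.175258.
Risk difference = 0.027397 − 0.175258 = -0.147860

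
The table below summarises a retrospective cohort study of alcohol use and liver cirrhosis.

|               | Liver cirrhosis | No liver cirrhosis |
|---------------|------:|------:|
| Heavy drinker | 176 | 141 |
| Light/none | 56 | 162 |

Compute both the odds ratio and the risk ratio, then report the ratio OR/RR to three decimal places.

1.671

Cells: a = 176, b = 141, c = 56, d = 162.
OR = (176·162)/(141·56) = 28512/7896 = 3.61094
Risk in exposed = 176/317 = 0.55521; risk in unexposed = 56/218 = 0.25688; RR = 2.16133
OR/RR = 3.61094 / 2.16133 = 1.67070
The outcome is not rare, so the OR lies further from 1 than the RR.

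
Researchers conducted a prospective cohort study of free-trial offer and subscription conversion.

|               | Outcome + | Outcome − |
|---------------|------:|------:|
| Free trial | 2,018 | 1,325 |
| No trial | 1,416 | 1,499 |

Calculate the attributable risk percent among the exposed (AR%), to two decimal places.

19.53

Cells: a = 2018, b = 1325, c = 1416, d = 1499.
Risk in exposed = 2018/3343 = 0.60365; risk in unexposed = 1416/2915 = 0.48576.
RR = 0.60365/0.48576 = 1.24268
AR% = (RR − 1)/RR × 100 = (1.24268 − 1)/1.24268 × 100 = 19.5289%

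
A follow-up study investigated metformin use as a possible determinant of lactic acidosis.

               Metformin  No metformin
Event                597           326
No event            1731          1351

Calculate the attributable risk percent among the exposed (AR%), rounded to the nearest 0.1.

24.2

Reading the table with exposure as columns: a = 597 (Metformin, case), b = 1731 (Metformin, non-case), c = 326 (No metformin, case), d = 1351.
Risk in exposed = 597/2328 = 0.25644; risk in unexposed = 326/1677 = 0.19439.
RR = 0.25644/0.19439 = 1.31919
AR% = (RR − 1)/RR × 100 = (1.31919 − 1)/1.31919 × 100 = 24.1958%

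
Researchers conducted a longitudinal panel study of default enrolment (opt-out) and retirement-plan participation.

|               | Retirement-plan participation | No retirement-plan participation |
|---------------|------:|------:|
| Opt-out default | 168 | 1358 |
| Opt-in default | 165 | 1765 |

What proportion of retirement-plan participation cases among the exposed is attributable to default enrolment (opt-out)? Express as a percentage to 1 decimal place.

Cells: a = 168, b = 1358, c = 165, d = 1765.
Risk in exposed = 168/1526 = 0.11009; risk in unexposed = 165/1930 = 0.08549.
RR = 0.11009/0.08549 = 1.28774
AR% = (RR − 1)/RR × 100 = (1.28774 − 1)/1.28774 × 100 = 22.3446%

22.3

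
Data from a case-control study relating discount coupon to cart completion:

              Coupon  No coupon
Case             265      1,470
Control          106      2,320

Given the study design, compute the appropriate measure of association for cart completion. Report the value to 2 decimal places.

Reading the table with exposure as columns: a = 265 (Coupon, case), b = 106 (Coupon, non-case), c = 1470 (No coupon, case), d = 2320.
This is a case-control study: participants were sampled on outcome status, so risks in the source population cannot be estimated directly — relative risk is not valid here. The odds ratio is the appropriate measure.
OR = (a·d)/(b·c) = (265 × 2320) / (106 × 1470) = 614800 / 155820 = 3.94558

3.95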